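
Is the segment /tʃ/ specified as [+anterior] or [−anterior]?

[−anterior]

As the voiceless postalveolar affricate, /tʃ/ is [−anterior].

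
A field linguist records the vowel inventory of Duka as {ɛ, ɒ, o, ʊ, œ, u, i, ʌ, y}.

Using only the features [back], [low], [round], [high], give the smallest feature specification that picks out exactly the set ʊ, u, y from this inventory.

[+high, +round]

The class [+high], [+round] has exactly /ʊ, u, y/ as its extension in this inventory. No smaller conjunction from the listed features achieves this: [+round] alone would also admit /ɒ, o, œ/; [+high] alone would also admit /i/; and checking the remaining single features turns up none with this extension.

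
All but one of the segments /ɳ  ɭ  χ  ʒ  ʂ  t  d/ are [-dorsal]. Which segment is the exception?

χ

/χ/ is the voiceless uvular fricative, which is [+dorsal]; the rest — /ɳ, ɭ, ʂ, d, t, ʒ/ — are [-dorsal].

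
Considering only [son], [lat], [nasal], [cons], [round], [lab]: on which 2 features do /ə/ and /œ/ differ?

[labial], [round]

/ə/ is the mid central vowel (schwa) and /œ/ is the mid front rounded lax vowel. Both are [+sonorant], [−lateral], [−nasal], [−consonantal]. /ə/ is [−labial] while /œ/ is [+labial]; /ə/ is [−round] while /œ/ is [+round], so the distinguishing features are [labial], [round].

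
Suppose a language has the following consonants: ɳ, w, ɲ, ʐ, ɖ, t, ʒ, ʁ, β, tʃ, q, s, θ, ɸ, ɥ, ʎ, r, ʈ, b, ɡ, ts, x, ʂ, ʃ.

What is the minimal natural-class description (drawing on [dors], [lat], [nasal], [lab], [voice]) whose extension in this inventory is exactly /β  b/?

[+voice, +lab, -dors]

The class [+voice], [+labial], [-dorsal] has exactly /β, b/ as its extension in this inventory. No smaller conjunction from the listed features achieves this: [+labial, -dorsal] alone would also admit /ɸ/; [+voice, -dorsal] alone would also admit /ɳ, ʐ, ɖ, ʒ, …/; [+voice, +labial] alone would also admit /w, ɥ/; and checking the remaining two-feature bundles turns up none with this extension.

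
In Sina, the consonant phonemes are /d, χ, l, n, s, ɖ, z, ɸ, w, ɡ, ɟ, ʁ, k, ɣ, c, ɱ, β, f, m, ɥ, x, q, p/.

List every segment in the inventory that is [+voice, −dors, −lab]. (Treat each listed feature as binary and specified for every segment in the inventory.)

d, l, n, ɖ, z

Eliminate segments failing any feature: /χ, s, ɸ, k, c, f, x, q, p/ are [−voice]; /w, ɡ, ɟ, ʁ, ɣ, ɥ/ are [+dorsal]; /ɱ, β, m/ are [+labial]. The remaining /d, l, n, ɖ, z/ satisfy [+voice], [−dorsal], [−labial].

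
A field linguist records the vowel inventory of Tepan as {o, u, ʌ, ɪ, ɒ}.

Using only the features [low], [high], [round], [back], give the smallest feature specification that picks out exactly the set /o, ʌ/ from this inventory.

/o, ʌ/ are all [-high], [-low], and no other segment in the inventory matches both values. Dropping any one of them over-generates: [-low] alone would also admit /u, ɪ/; [-high] alone would also admit /ɒ/. No other single listed feature picks out exactly this set either, so fewer than two features will not do.

[-high, -low]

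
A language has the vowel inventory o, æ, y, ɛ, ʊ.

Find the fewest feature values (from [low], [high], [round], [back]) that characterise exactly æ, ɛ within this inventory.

[-round]

Every target segment is [-round] and no other inventory member is, so one feature is enough.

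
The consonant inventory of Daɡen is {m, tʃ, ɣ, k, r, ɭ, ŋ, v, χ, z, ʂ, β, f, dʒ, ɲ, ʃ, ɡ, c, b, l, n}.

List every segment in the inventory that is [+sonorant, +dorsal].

ŋ, ɲ

Eliminate segments failing any feature: /m, r, ɭ, l, n/ are [−dorsal]; /tʃ, ɣ, k, v, χ, z, ʂ, β, f, dʒ, ʃ, ɡ, c, b/ are [−sonorant]. The remaining /ŋ, ɲ/ satisfy [+sonorant], [+dorsal].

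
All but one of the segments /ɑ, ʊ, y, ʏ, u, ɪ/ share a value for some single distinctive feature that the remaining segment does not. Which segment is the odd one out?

[high] (equivalently [low]) groups all but one: /ʊ, ʏ, y, ɪ, u/ share [+high] while /ɑ/ (low back unrounded vowel) alone is [−high]. Removing any other segment would not leave a single-feature class that excludes it.

ɑ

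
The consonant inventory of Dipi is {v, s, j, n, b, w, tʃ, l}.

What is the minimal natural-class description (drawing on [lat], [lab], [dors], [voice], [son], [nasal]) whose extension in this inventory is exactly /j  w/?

[+dors]

Every target segment is [+dorsal] and no other inventory member is, so one feature is enough.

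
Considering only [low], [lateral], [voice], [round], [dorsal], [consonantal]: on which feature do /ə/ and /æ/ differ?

/ə/ (mid central vowel (schwa)) and /æ/ (low front unrounded vowel) agree on [-lateral], [+voice], [-round], [+dorsal], [-consonantal]. They differ on [low] (/ə/ [-], /æ/ [+]).

[low]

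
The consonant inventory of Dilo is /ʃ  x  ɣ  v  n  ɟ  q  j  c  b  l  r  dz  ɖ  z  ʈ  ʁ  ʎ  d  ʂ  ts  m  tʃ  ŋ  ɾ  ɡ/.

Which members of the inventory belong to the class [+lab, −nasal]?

v, b

Eliminate segments failing any feature: /ʃ, x, ɣ, n, ɟ, q, j, c, l, r, dz, ɖ, z, ʈ, ʁ, ʎ, d, ʂ, ts, tʃ, ŋ, ɾ, ɡ/ are [−labial]; /m/ is [+nasal]. The remaining /v, b/ satisfy [+labial], [−nasal].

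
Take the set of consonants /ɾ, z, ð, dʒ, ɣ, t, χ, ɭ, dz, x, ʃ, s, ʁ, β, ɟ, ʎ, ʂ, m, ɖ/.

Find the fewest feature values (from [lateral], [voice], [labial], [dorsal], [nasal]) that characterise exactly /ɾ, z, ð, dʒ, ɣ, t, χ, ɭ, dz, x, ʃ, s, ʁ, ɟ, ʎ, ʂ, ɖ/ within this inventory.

[-labial]

Every target segment is [-labial] and no other inventory member is, so one feature is enough.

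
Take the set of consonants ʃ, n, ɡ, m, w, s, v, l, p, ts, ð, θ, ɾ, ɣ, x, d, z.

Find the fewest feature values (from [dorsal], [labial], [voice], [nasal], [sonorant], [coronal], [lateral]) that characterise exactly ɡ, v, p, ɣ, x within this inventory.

Every target segment is [−sonorant], [−coronal]; each remaining inventory member fails at least one of these. Each conjunct is needed — [−coronal] alone would also admit /m, w/; [−sonorant] alone would also admit /ʃ, s, ts, ð, …/ — and no other single listed feature has exactly this extension, so two is the minimum.

[−sonorant, −coronal]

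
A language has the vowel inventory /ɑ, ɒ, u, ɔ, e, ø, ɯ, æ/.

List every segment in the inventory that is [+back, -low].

Eliminate segments failing any feature: /ɑ, ɒ/ are [+low]; /e, ø, æ/ are [-back]. The remaining /u, ɔ, ɯ/ satisfy [+back], [-low].

u, ɔ, ɯ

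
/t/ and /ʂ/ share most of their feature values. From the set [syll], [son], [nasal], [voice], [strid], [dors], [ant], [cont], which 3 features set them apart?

/t/ (voiceless alveolar stop) and /ʂ/ (voiceless retroflex fricative) agree on [-syllabic], [-sonorant], [-nasal], [-voice], [-dorsal]. They differ on [continuant] (/t/ [-], /ʂ/ [+]), [strident] (/t/ [-], /ʂ/ [+]), [anterior] (/t/ [+], /ʂ/ [-]).

[continuant], [strident], [anterior]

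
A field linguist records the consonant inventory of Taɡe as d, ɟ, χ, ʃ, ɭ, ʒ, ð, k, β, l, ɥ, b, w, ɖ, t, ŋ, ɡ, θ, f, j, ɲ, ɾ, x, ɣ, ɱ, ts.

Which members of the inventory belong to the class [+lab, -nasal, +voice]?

β, ɥ, b, w

Eliminate segments failing any feature: /d, ɟ, χ, ʃ, ɭ, ʒ, ð, k, l, ɖ, t, ŋ, ɡ, θ, j, ɲ, ɾ, x, ɣ, ts/ are [-labial]; /f/ is [-voice]; /ɱ/ is [+nasal]. The remaining /β, ɥ, b, w/ satisfy [+labial], [-nasal], [+voice].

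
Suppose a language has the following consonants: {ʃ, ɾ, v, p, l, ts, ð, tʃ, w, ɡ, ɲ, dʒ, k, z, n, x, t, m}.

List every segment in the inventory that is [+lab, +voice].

v, w, m

Checking each segment against [+labial], [+voice]: /v/ (voiced labiodental fricative), /w/ (labial-velar glide), /m/ (bilabial nasal) satisfy every feature; every other segment in the inventory fails at least one.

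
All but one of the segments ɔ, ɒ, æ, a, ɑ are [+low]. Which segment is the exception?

ɔ

/ɔ/ is the mid back rounded lax vowel, which is [-low]; the rest — /ɑ, æ, a, ɒ/ — are [+low].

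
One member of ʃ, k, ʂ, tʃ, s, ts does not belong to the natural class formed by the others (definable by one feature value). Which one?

The remaining segments after removing /k/ share [+strident]; /k/ (voiceless velar stop) is [-strident]. For every other candidate removal, the leftover set fails to share any single feature value that the removed segment lacks.

k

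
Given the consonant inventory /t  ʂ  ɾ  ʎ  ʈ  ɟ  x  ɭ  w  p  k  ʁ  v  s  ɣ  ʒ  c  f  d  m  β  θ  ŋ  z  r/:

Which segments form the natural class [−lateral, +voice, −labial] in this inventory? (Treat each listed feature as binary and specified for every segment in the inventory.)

First, the [−lateral] segments are /t, ʂ, ɾ, ʈ, ɟ, x, w, p, k, ʁ, v, s, ɣ, ʒ, c, f, d, m, β, θ, ŋ, z, r/.
Among these, [+voice] gives /ɾ, ɟ, w, ʁ, v, ɣ, ʒ, d, m, β, ŋ, z, r/.
Of those, [−labial] leaves /ɾ, ɟ, ʁ, ɣ, ʒ, d, ŋ, z, r/.

ɾ, ɟ, ʁ, ɣ, ʒ, d, ŋ, z, r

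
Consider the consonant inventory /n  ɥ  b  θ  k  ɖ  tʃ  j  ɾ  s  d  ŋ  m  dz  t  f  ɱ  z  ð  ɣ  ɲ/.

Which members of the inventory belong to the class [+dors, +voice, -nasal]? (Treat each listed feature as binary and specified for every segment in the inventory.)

ɥ, j, ɣ

Among the inventory, the [+dorsal] segments are /ɥ, k, j, ŋ, ɣ, ɲ/.
Then [+voice] gives /ɥ, j, ŋ, ɣ, ɲ/.
Then [-nasal] leaves /ɥ, j, ɣ/.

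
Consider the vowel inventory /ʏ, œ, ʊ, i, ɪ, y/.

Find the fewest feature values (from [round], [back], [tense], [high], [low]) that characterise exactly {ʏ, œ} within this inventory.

Every target segment is [-back], [+round], [-tense]; each remaining inventory member fails at least one of these. Each conjunct is needed — [+round, -tense] alone would also admit /ʊ/; [-back, -tense] alone would also admit /ɪ/; [-back, +round] alone would also admit /y/ — and no other combination of two listed features has exactly this extension, so three is the minimum.

[-back, +round, -tense]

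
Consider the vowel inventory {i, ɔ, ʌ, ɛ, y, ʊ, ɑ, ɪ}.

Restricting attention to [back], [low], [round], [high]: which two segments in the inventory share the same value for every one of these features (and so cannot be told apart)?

On the given features, /i/ and /ɪ/ have an identical profile: [-back], [-low], [-round], [+high]. No other two segments in the inventory coincide on all 4 features. (They do differ in [tense], which is not among the given features.)

i, ɪ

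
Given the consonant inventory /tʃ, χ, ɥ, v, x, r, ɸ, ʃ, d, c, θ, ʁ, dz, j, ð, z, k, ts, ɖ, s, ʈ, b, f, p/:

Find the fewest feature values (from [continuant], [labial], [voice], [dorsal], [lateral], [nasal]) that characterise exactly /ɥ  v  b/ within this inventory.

[+voice, +labial]

/ɥ, v, b/ are all [+voice], [+labial], and no other segment in the inventory matches both values. Dropping any one of them over-generates: [+labial] alone would also admit /ɸ, f, p/; [+voice] alone would also admit /r, d, ʁ, dz, …/. No other single listed feature picks out exactly this set either, so fewer than two features will not do.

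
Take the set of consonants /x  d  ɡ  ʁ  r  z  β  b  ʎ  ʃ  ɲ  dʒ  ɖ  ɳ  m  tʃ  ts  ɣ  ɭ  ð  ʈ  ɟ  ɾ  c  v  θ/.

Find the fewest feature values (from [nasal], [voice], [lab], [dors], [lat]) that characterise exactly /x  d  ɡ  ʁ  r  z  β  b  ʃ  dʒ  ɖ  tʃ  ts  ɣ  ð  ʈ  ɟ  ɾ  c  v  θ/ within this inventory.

[-nasal, -lat]

/x, d, ɡ, ʁ, r, z, β, b, ʃ, dʒ, ɖ, tʃ, ts, ɣ, ð, ʈ, ɟ, ɾ, c, v, θ/ are all [-nasal], [-lateral], and no other segment in the inventory matches both values. Dropping any one of them over-generates: [-lateral] alone would also admit /ɲ, ɳ, m/; [-nasal] alone would also admit /ʎ, ɭ/. No other single listed feature picks out exactly this set either, so fewer than two features will not do.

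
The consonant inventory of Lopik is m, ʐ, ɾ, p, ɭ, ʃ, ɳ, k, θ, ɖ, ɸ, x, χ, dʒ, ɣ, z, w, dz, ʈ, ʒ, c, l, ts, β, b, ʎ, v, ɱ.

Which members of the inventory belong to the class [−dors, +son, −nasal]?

Checking each segment against [−dorsal], [+sonorant], [−nasal]: /ɾ/ (alveolar tap), /ɭ/ (retroflex lateral approximant), /l/ (alveolar lateral approximant) satisfy every feature; every other segment in the inventory fails at least one.

ɾ, ɭ, l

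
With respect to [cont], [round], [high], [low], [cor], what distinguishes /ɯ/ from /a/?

The two segments share [+continuant], [-round], [-coronal]. The only features from the list on which they differ: /ɯ/ is [+high] while /a/ is [-high]; /ɯ/ is [-low] while /a/ is [+low].

[high], [low]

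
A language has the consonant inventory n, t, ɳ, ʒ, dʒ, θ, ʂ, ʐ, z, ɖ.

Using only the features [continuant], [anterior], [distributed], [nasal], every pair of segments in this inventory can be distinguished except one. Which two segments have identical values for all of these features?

ʂ, ʐ

On the given features, /ʂ/ and /ʐ/ have an identical profile: [+continuant], [−anterior], [−distributed], [−nasal]. No other two segments in the inventory coincide on all 4 features. (They do differ in [voice], which is not among the given features.)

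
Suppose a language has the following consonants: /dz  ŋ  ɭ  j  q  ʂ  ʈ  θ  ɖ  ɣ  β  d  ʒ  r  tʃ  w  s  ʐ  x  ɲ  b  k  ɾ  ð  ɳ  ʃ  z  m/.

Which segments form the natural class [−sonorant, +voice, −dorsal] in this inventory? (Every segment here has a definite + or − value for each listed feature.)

dz, ɖ, β, d, ʒ, ʐ, b, ð, z

First, the [−sonorant] segments are /dz, q, ʂ, ʈ, θ, ɖ, ɣ, β, d, ʒ, tʃ, s, ʐ, x, b, k, ð, ʃ, z/.
Then [+voice] gives /dz, ɖ, ɣ, β, d, ʒ, ʐ, b, ð, z/.
Then [−dorsal] leaves /dz, ɖ, β, d, ʒ, ʐ, b, ð, z/.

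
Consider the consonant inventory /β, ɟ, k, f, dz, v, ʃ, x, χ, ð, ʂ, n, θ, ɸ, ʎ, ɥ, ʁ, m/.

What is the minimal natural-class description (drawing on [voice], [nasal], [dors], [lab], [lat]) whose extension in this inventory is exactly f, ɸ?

/f, ɸ/ are all [−voice], [+labial], and no other segment in the inventory matches both values. Dropping any one of them over-generates: [+labial] alone would also admit /β, v, ɥ, m/; [−voice] alone would also admit /k, ʃ, x, χ, …/. No other single listed feature picks out exactly this set either, so fewer than two features will not do.

[−voice, +lab]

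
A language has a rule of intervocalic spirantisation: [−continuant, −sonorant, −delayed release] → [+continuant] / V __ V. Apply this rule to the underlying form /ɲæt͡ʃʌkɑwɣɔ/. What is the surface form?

[ɲæt͡ʃʌxɑwɣɔ]

Only /k/ occurs between two vowels (/ʌ/ __ /ɑ/) and matches the structural description. It is a voiceless velar stop, so [−continuant, −sonorant, −delayed release] holds; changing it to [+continuant] with all other features held fixed yields /x/ (voiceless velar fricative). No other segment meets both the structural description and the environment, so the output is [ɲæt͡ʃʌxɑwɣɔ].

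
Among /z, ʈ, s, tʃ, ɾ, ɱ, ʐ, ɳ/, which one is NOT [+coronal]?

ɱ

Every segment except /ɱ/ is [+coronal]. /ɱ/ (labiodental nasal) is [−coronal], so it is the exception.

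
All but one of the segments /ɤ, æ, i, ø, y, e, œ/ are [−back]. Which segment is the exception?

Every segment except /ɤ/ is [−back]. /ɤ/ (mid back unrounded tense vowel) is [+back], so it is the exception.

ɤ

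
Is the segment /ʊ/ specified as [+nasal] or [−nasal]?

[−nasal]

As the high back rounded lax vowel, /ʊ/ is [−nasal].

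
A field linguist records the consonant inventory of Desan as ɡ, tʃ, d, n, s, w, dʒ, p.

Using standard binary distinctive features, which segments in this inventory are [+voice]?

ɡ, d, n, w, dʒ

The feature [voice] marks segments produced with vocal-fold vibration. In this inventory /ɡ, d, n, w, dʒ/ have that property, so they are [+voice]; /tʃ, s, p/ are [−voice].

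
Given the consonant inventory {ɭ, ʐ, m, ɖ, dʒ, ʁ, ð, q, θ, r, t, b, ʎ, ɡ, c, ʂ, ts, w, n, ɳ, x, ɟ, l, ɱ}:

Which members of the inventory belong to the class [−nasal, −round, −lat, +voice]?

ʐ, ɖ, dʒ, ʁ, ð, r, b, ɡ, ɟ

First, the [−nasal] segments are /ɭ, ʐ, ɖ, dʒ, ʁ, ð, q, θ, r, t, b, ʎ, ɡ, c, ʂ, ts, w, x, ɟ, l/.
Among these, [−round] gives /ɭ, ʐ, ɖ, dʒ, ʁ, ð, q, θ, r, t, b, ʎ, ɡ, c, ʂ, ts, x, ɟ, l/.
Intersecting with [−lateral] gives /ʐ, ɖ, dʒ, ʁ, ð, q, θ, r, t, b, ɡ, c, ʂ, ts, x, ɟ/.
Intersecting with [+voice] leaves /ʐ, ɖ, dʒ, ʁ, ð, r, b, ɡ, ɟ/.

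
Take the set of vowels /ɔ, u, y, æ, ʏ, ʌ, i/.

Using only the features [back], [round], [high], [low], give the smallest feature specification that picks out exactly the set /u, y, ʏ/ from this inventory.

[+high, +round]

Every target segment is [+high], [+round]; each remaining inventory member fails at least one of these. Each conjunct is needed — [+round] alone would also admit /ɔ/; [+high] alone would also admit /i/ — and no other single listed feature has exactly this extension, so two is the minimum.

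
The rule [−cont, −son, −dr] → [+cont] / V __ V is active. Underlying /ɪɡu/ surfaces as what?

[ɪɣu]

Only /ɡ/ occurs between two vowels (/ɪ/ __ /u/) and matches the structural description. It is a voiced velar stop, so [−cont, −son, −dr] holds; changing it to [+continuant] with all other features held fixed yields /ɣ/ (voiced velar fricative). No other segment meets both the structural description and the environment, so the output is [ɪɣu].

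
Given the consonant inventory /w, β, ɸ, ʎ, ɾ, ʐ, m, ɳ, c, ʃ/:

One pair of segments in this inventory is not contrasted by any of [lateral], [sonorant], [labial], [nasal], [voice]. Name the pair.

/ʃ/ (voiceless postalveolar fricative) and /c/ (voiceless palatal stop) are both [-lateral], [-sonorant], [-labial], [-nasal], [-voice], so none of the listed features separates them. (They do differ in [continuant], [strident] and [dorsal], which are not among the given features.) Every other pair in the inventory differs on at least one listed feature.

ʃ, c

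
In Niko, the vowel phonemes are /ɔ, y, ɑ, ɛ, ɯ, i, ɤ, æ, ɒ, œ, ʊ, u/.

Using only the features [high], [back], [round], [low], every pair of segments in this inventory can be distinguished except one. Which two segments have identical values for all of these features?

u, ʊ

/u/ (high back rounded tense vowel) and /ʊ/ (high back rounded lax vowel) are both [+high], [+back], [+round], [-low], so none of the listed features separates them. (They do differ in [tense], which is not among the given features.) Every other pair in the inventory differs on at least one listed feature.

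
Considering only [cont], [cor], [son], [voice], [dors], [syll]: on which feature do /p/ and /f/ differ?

[continuant]

/p/ is the voiceless bilabial stop and /f/ is the voiceless labiodental fricative. Both are [-coronal], [-sonorant], [-voice], [-dorsal], [-syllabic]. /p/ is [-continuant] while /f/ is [+continuant], so the distinguishing feature is [continuant].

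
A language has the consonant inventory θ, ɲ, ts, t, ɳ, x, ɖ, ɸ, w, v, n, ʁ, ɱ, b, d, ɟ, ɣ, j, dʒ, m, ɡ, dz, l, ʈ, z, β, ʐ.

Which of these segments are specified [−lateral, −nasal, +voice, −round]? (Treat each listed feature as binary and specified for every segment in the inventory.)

ɖ, v, ʁ, b, d, ɟ, ɣ, j, dʒ, ɡ, dz, z, β, ʐ

Checking each segment against [−lateral], [−nasal], [+voice], [−round]: /ɖ/ (voiced retroflex stop), /v/ (voiced labiodental fricative), /ʁ/ (voiced uvular fricative), /b/ (voiced bilabial stop), /d/ (voiced alveolar stop), /ɟ/ (voiced palatal stop), among others, satisfy every feature; every other segment in the inventory fails at least one.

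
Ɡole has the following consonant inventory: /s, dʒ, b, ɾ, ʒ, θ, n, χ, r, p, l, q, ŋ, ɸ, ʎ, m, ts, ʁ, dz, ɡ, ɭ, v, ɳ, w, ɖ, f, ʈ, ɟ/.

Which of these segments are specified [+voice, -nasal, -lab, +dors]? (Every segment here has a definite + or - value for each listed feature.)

ʎ, ʁ, ɡ, ɟ

First, the [+voice] segments are /dʒ, b, ɾ, ʒ, n, r, l, ŋ, ʎ, m, ʁ, dz, ɡ, ɭ, v, ɳ, w, ɖ, ɟ/.
Of those, [-nasal] gives /dʒ, b, ɾ, ʒ, r, l, ʎ, ʁ, dz, ɡ, ɭ, v, w, ɖ, ɟ/.
Of those, [-labial] gives /dʒ, ɾ, ʒ, r, l, ʎ, ʁ, dz, ɡ, ɭ, ɖ, ɟ/.
Then [+dorsal] leaves /ʎ, ʁ, ɡ, ɟ/.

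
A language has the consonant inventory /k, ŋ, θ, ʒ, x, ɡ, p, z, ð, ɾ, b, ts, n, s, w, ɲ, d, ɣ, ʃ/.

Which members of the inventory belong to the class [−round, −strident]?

Checking each segment against [−round], [−strident]: /k/ (voiceless velar stop), /ŋ/ (velar nasal), /θ/ (voiceless dental fricative), /x/ (voiceless velar fricative), /ɡ/ (voiced velar stop), /p/ (voiceless bilabial stop), among others, satisfy every feature; every other segment in the inventory fails at least one.

k, ŋ, θ, x, ɡ, p, ð, ɾ, b, n, ɲ, d, ɣ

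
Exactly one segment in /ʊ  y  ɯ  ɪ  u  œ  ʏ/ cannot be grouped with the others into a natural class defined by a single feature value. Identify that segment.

/ʊ, ɪ, y, ʏ, ɯ, u/ are all [+high], but /œ/ (mid front rounded lax vowel) is [−high]. No other single segment can be removed to leave a set sharing one feature value that the removed segment lacks, so /œ/ is the odd one out.

œ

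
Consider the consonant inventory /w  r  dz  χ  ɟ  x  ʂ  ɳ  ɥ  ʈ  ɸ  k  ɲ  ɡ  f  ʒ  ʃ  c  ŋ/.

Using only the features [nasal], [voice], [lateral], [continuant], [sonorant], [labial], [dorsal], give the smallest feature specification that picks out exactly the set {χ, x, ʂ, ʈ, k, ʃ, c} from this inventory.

/χ, x, ʂ, ʈ, k, ʃ, c/ are all [−voice], [−labial], and no other segment in the inventory matches both values. Dropping any one of them over-generates: [−labial] alone would also admit /r, dz, ɟ, ɳ, …/; [−voice] alone would also admit /ɸ, f/. No other single listed feature picks out exactly this set either, so fewer than two features will not do.

[−voice, −labial]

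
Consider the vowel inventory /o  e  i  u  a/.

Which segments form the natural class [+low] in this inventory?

The feature [low] marks segments produced with the tongue body lowered. In this inventory /a/ has that property, so it is [+low]; /o, e, i, u/ are [-low].

a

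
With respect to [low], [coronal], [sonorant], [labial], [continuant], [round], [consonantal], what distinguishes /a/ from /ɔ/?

/a/ (low unrounded vowel) and /ɔ/ (mid back rounded lax vowel) agree on [−coronal], [+sonorant], [+continuant], [−consonantal]. They differ on [labial] (/a/ [−], /ɔ/ [+]), [round] (/a/ [−], /ɔ/ [+]), [low] (/a/ [+], /ɔ/ [−]).

[labial], [round], [low]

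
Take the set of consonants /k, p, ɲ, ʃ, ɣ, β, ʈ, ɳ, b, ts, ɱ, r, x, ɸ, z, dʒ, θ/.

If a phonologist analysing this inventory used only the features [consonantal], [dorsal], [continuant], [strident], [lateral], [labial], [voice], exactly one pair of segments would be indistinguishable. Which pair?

/b/ (voiced bilabial stop) and /ɱ/ (labiodental nasal) are both [+consonantal], [−dorsal], [−continuant], [−strident], [−lateral], [+labial], [+voice], so none of the listed features separates them. (They do differ in [sonorant] and [nasal], which are not among the given features.) Every other pair in the inventory differs on at least one listed feature.

b, ɱ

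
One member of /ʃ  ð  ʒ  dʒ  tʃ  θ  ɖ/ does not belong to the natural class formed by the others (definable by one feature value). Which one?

ɖ

[distributed] groups all but one: /ʃ, tʃ, θ, dʒ, ð, ʒ/ share [+distributed] while /ɖ/ (voiced retroflex stop) alone is [-distributed]. Removing any other segment would not leave a single-feature class that excludes it.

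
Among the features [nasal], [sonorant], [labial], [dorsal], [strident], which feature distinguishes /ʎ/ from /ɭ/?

[dorsal]

/ʎ/ is the palatal lateral approximant and /ɭ/ is the retroflex lateral approximant. Both are [-nasal], [+sonorant], [-labial], [-strident]. /ʎ/ is [+dorsal] while /ɭ/ is [-dorsal], so the distinguishing feature is [dorsal].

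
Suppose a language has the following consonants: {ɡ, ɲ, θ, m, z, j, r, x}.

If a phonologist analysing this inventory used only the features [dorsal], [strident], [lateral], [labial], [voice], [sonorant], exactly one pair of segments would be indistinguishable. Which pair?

/ɲ/ (palatal nasal) and /j/ (palatal glide) are both [+dorsal], [−strident], [−lateral], [−labial], [+voice], [+sonorant], so none of the listed features separates them. (They do differ in [nasal] and [continuant], which are not among the given features.) Every other pair in the inventory differs on at least one listed feature.

ɲ, j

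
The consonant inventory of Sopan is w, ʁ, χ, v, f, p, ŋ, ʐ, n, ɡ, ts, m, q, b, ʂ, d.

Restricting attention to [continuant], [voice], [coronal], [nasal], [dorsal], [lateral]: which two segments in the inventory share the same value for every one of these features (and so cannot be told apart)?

w, ʁ

Both /w/ and /ʁ/ are [+continuant], [+voice], [−coronal], [−nasal], [+dorsal], [−lateral]. Since the list omits [labial], [round] and [high] — which do distinguish the labial-velar glide from the voiced uvular fricative — this pair collapses; all other pairs remain distinct.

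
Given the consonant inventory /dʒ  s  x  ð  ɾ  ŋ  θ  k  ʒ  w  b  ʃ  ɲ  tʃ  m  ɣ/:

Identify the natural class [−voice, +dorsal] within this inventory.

x, k

Checking each segment against [−voice], [+dorsal]: /x/ (voiceless velar fricative), /k/ (voiceless velar stop) satisfy every feature; every other segment in the inventory fails at least one.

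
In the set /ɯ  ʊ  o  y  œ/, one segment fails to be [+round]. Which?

ɯ

Every segment except /ɯ/ is [+round]. /ɯ/ (high back unrounded vowel) is [-round], so it is the exception.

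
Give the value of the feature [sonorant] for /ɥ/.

/ɥ/ is the labial-palatal glide, hence [+sonorant].

[+sonorant]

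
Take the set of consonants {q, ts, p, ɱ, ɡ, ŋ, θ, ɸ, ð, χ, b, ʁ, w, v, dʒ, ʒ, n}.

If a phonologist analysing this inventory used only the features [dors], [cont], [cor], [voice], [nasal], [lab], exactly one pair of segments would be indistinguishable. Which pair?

/ð/ (voiced dental fricative) and /ʒ/ (voiced postalveolar fricative) are both [-dorsal], [+continuant], [+coronal], [+voice], [-nasal], [-labial], so none of the listed features separates them. (They do differ in [strident] and [anterior], which are not among the given features.) Every other pair in the inventory differs on at least one listed feature.

ð, ʒ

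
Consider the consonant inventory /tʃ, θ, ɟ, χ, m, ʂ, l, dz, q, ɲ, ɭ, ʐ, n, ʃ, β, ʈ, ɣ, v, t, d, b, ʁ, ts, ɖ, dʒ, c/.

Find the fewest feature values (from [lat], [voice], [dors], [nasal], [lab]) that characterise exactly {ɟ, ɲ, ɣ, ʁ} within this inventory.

The class [+voice], [+dorsal] has exactly /ɟ, ɲ, ɣ, ʁ/ as its extension in this inventory. No smaller conjunction from the listed features achieves this: [+dorsal] alone would also admit /χ, q, c/; [+voice] alone would also admit /m, l, dz, ɭ, …/; and checking the remaining single features turns up none with this extension.

[+voice, +dors]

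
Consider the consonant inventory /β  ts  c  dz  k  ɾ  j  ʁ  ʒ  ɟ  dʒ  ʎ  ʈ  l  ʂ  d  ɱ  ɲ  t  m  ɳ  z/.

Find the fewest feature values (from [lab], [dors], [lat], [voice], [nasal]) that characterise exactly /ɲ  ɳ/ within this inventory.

[+nasal, −lab]

/ɲ, ɳ/ are all [+nasal], [−labial], and no other segment in the inventory matches both values. Dropping any one of them over-generates: [−labial] alone would also admit /ts, c, dz, k, …/; [+nasal] alone would also admit /ɱ, m/. No other single listed feature picks out exactly this set either, so fewer than two features will not do.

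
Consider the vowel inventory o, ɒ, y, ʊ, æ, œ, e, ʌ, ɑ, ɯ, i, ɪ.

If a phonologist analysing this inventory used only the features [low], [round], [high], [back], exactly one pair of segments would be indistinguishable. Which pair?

Both /i/ and /ɪ/ are [-low], [-round], [+high], [-back]. Since the list omits [tense] — which does distinguish the high front unrounded tense vowel from the high front unrounded lax vowel — this pair collapses; all other pairs remain distinct.

i, ɪ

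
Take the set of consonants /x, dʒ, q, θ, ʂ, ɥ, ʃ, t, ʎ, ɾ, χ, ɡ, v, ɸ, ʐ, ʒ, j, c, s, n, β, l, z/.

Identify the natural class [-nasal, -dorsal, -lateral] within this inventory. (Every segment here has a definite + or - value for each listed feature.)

dʒ, θ, ʂ, ʃ, t, ɾ, v, ɸ, ʐ, ʒ, s, β, z

Checking each segment against [-nasal], [-dorsal], [-lateral]: /dʒ/ (voiced postalveolar affricate), /θ/ (voiceless dental fricative), /ʂ/ (voiceless retroflex fricative), /ʃ/ (voiceless postalveolar fricative), /t/ (voiceless alveolar stop), /ɾ/ (alveolar tap), among others, satisfy every feature; every other segment in the inventory fails at least one.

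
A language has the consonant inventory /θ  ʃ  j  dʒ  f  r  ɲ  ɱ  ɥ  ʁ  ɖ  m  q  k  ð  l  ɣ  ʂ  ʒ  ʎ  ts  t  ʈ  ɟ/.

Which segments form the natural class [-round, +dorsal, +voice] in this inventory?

j, ɲ, ʁ, ɣ, ʎ, ɟ

Eliminate segments failing any feature: /θ, ʃ, dʒ, f, r, ɱ, ɖ, m, ð, l, ʂ, ʒ, ts, t, ʈ/ are [-dorsal]; /ɥ/ is [+round]; /q, k/ are [-voice]. The remaining /j, ɲ, ʁ, ɣ, ʎ, ɟ/ satisfy [-round], [+dorsal], [+voice].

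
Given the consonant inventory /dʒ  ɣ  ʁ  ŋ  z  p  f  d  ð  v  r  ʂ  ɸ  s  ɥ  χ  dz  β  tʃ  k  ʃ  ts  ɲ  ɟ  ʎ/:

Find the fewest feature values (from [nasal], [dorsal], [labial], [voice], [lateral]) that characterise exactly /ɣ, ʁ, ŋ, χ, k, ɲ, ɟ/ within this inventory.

[−lateral, −labial, +dorsal]

The class [−lateral], [−labial], [+dorsal] has exactly /ɣ, ʁ, ŋ, χ, k, ɲ, ɟ/ as its extension in this inventory. No smaller conjunction from the listed features achieves this: [−labial, +dorsal] alone would also admit /ʎ/; [−lateral, +dorsal] alone would also admit /ɥ/; [−lateral, −labial] alone would also admit /dʒ, z, d, ð, …/; and checking the remaining two-feature bundles turns up none with this extension.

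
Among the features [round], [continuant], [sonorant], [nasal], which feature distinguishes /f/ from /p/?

[continuant]

The two segments share [−round], [−sonorant], [−nasal]. The only feature from the list on which they differ: /f/ is [+continuant] while /p/ is [−continuant].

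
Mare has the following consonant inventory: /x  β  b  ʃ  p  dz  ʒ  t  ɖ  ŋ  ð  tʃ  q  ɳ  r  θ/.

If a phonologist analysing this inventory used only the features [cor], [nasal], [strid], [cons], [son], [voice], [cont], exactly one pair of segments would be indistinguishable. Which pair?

Both /p/ and /q/ are [−coronal], [−nasal], [−strident], [+consonantal], [−sonorant], [−voice], [−continuant]. Since the list omits [labial] and [dorsal] — which do distinguish the voiceless bilabial stop from the voiceless uvular stop — this pair collapses; all other pairs remain distinct.

p, q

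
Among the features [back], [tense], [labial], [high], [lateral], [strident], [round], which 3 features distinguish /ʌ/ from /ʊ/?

[labial], [round], [high]

/ʌ/ is the mid back unrounded lax vowel and /ʊ/ is the high back rounded lax vowel. Both are [+back], [−tense], [−lateral], [−strident]. /ʌ/ is [−labial] while /ʊ/ is [+labial]; /ʌ/ is [−round] while /ʊ/ is [+round]; /ʌ/ is [−high] while /ʊ/ is [+high], so the distinguishing features are [labial], [round], [high].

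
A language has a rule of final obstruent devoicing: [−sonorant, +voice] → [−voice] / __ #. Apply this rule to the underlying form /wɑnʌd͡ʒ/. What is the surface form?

Only the final segment /d͡ʒ/ is both word-final and matches the structural description. It is a voiced postalveolar affricate, so [−sonorant, +voice] holds; changing it to [−voice] with all other features held fixed yields /t͡ʃ/ (voiceless postalveolar affricate). No other segment meets both the structural description and the environment, so the output is [wɑnʌt͡ʃ].

[wɑnʌt͡ʃ]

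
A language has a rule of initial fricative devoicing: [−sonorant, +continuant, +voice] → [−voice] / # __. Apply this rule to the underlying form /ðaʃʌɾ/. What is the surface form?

/ð/ satisfies [−sonorant, +continuant, +voice] and sits in # __. The [−voice] counterpart of the voiced dental fricative is /θ/. Other segments in /ðaʃʌɾ/ either fail the structural description or are not in the environment, so the surface form is [θaʃʌɾ].

[θaʃʌɾ]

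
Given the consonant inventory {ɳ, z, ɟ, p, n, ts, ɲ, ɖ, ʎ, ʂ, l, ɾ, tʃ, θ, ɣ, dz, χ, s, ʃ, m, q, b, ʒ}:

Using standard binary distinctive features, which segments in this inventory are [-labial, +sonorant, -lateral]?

ɳ, n, ɲ, ɾ

Eliminate segments failing any feature: /z, ɟ, ts, ɖ, ʂ, tʃ, θ, ɣ, dz, χ, s, ʃ, q, ʒ/ are [-sonorant]; /p, m, b/ are [+labial]; /ʎ, l/ are [+lateral]. The remaining /ɳ, n, ɲ, ɾ/ satisfy [-labial], [+sonorant], [-lateral].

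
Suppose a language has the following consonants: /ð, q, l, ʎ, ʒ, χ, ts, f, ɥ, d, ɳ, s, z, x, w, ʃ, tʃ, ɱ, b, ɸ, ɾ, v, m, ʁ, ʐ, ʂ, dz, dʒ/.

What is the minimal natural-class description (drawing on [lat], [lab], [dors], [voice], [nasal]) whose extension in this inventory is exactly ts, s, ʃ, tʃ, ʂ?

[-voice, -lab, -dors]

Every target segment is [-voice], [-labial], [-dorsal]; each remaining inventory member fails at least one of these. Each conjunct is needed — [-labial, -dorsal] alone would also admit /ð, l, ʒ, d, …/; [-voice, -dorsal] alone would also admit /f, ɸ/; [-voice, -labial] alone would also admit /q, χ, x/ — and no other combination of two listed features has exactly this extension, so three is the minimum.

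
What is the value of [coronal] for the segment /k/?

/k/ is the voiceless velar stop, hence [−coronal].

[−coronal]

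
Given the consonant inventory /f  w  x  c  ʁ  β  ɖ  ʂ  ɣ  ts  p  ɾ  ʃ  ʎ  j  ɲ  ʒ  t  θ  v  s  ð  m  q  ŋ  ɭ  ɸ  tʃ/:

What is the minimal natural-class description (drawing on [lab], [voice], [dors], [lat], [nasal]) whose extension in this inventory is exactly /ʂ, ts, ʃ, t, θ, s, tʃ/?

Every target segment is [-voice], [-labial], [-dorsal]; each remaining inventory member fails at least one of these. Each conjunct is needed — [-labial, -dorsal] alone would also admit /ɖ, ɾ, ʒ, ð, …/; [-voice, -dorsal] alone would also admit /f, p, ɸ/; [-voice, -labial] alone would also admit /x, c, q/ — and no other combination of two listed features has exactly this extension, so three is the minimum.

[-voice, -lab, -dors]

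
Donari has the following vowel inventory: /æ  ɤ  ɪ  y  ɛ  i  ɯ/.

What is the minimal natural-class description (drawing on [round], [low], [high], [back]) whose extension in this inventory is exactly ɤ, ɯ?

Every target segment is [+back] and no other inventory member is, so one feature is enough.

[+back]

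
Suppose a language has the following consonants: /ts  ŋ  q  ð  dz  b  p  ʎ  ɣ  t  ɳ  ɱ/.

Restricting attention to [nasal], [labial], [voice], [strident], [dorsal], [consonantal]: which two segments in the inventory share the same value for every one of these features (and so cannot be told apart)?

On the given features, /ʎ/ and /ɣ/ have an identical profile: [−nasal], [−labial], [+voice], [−strident], [+dorsal], [+consonantal]. No other two segments in the inventory coincide on all 6 features. (They do differ in [sonorant], [lateral] and [back], which are not among the given features.)

ʎ, ɣ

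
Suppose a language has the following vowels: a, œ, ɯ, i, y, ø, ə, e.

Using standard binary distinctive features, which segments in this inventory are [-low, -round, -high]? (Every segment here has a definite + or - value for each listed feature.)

ə, e

The [-low] segments are /œ, ɯ, i, y, ø, ə, e/.
Within that set, [-round] gives /ɯ, i, ə, e/.
Then [-high] leaves /ə, e/.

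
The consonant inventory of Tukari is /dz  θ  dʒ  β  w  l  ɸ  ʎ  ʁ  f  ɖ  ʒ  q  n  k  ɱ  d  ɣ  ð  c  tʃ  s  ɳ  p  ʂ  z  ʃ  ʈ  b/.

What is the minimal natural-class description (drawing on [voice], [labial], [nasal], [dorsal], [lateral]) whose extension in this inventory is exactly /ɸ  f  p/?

[−voice, +labial]

/ɸ, f, p/ are all [−voice], [+labial], and no other segment in the inventory matches both values. Dropping any one of them over-generates: [+labial] alone would also admit /β, w, ɱ, b/; [−voice] alone would also admit /θ, q, k, c, …/. No other single listed feature picks out exactly this set either, so fewer than two features will not do.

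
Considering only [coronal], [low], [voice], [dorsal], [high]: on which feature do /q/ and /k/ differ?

[high]

/q/ (voiceless uvular stop) and /k/ (voiceless velar stop) agree on [-coronal], [-low], [-voice], [+dorsal]. They differ on [high] (/q/ [-], /k/ [+]).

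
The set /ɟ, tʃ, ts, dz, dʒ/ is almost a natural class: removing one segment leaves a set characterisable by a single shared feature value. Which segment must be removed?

/tʃ, ts, dz, dʒ/ are all [+delayed release], but /ɟ/ (voiced palatal stop) is [−delayed release]. No other single segment can be removed to leave a set sharing one feature value that the removed segment lacks, so /ɟ/ is the odd one out.

ɟ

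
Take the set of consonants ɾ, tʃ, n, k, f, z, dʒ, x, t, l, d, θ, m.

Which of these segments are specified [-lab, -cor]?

Eliminate segments failing any feature: /ɾ, tʃ, n, z, dʒ, t, l, d, θ/ are [+coronal]; /f, m/ are [+labial]. The remaining /k, x/ satisfy [-labial], [-coronal].

k, x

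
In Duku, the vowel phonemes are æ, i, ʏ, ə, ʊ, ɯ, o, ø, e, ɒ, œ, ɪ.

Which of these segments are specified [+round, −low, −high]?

o, ø, œ

Eliminate segments failing any feature: /æ, i, ə, ɯ, e, ɪ/ are [−round]; /ʏ, ʊ/ are [+high]; /ɒ/ is [+low]. The remaining /o, ø, œ/ satisfy [+round], [−low], [−high].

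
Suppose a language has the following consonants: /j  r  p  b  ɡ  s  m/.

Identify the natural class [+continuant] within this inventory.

The feature [continuant] marks segments produced without complete oral closure. In this inventory /j, r, s/ have that property, so they are [+continuant]; /p, b, ɡ, m/ are [−continuant].

j, r, s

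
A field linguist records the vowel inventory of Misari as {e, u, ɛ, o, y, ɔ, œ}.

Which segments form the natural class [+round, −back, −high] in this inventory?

Eliminate segments failing any feature: /e, ɛ/ are [−round]; /u, o, ɔ/ are [+back]; /y/ is [+high]. The remaining /œ/ satisfy [+round], [−back], [−high].

œ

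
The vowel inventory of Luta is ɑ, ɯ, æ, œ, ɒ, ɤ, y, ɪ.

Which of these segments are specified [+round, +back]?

ɒ

Checking each segment against [+round], [+back]: /ɒ/ (low back rounded vowel) satisfies every feature; every other segment in the inventory fails at least one.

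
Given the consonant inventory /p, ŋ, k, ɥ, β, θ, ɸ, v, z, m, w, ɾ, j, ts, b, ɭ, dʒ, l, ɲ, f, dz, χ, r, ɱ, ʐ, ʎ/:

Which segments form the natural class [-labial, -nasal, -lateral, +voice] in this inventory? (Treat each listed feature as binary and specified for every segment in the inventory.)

z, ɾ, j, dʒ, dz, r, ʐ

Checking each segment against [-labial], [-nasal], [-lateral], [+voice]: /z/ (voiced alveolar fricative), /ɾ/ (alveolar tap), /j/ (palatal glide), /dʒ/ (voiced postalveolar affricate), /dz/ (voiced alveolar affricate), /r/ (alveolar trill), among others, satisfy every feature; every other segment in the inventory fails at least one.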